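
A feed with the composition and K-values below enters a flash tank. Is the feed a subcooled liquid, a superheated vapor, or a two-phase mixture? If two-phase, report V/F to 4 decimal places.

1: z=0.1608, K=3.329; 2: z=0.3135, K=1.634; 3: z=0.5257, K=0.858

ΣzᵢKᵢ = 1.4986; Σzᵢ/Kᵢ = 0.8529.
Since Σzᵢ/Kᵢ < 1 the mixture is above its dew point — single vapor phase.

superheated vapor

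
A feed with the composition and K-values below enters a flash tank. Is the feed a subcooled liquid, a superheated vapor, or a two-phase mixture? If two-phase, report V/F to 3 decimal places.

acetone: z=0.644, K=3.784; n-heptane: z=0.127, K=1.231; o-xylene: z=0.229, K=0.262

two-phase, V/F = 0.921

ΣzᵢKᵢ = 2.653; Σzᵢ/Kᵢ = 1.147.
Both exceed 1, so a two-phase solution exists.
Material balance + equilibrium reduce to Σ zᵢ(Kᵢ−1)/(1+ψ(Kᵢ−1)) = 0.
Iterate (Newton) starting at ψ = 0.61:
  ψ = 0.610: g = 0.3828, g' = -1.103 → ψ = 0.957
  ψ = 0.957: g = -0.0619, g' = -1.821 → ψ = 0.923
  ψ = 0.923: g = -0.0035, g' = -1.623 → ψ = 0.921
Converged at ψ = 0.921.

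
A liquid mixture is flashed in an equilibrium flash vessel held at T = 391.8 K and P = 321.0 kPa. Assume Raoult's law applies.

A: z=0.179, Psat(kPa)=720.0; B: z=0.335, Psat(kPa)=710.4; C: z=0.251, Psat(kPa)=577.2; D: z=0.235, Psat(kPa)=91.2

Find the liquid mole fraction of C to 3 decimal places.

x_C = 0.150

Raoult's law: Kᵢ = Pᵢˢᵃᵗ/P = Pᵢˢᵃᵗ/321.0.
  K_A = 720.0/321.0 = 2.24299, K_B = 710.4/321.0 = 2.21308, K_C = 577.2/321.0 = 1.79813, K_D = 91.2/321.0 = 0.28411
Newton iteration, ψ⁰ = 0.54:
  ψ = 0.540: g = 0.2444, g' = -0.677 → ψ = 0.901
  ψ = 0.901: g = -0.0582, g' = -1.184 → ψ = 0.852
  ψ = 0.852: g = -0.0039, g' = -1.032 → ψ = 0.848
Converged at ψ = 0.848.
Compositions from xᵢ = zᵢ/(1+ψ(Kᵢ−1)), yᵢ = Kᵢxᵢ:
  A: x = 0.087, y = 0.195
  B: x = 0.165, y = 0.365
  C: x = 0.150, y = 0.269
  D: x = 0.598, y = 0.170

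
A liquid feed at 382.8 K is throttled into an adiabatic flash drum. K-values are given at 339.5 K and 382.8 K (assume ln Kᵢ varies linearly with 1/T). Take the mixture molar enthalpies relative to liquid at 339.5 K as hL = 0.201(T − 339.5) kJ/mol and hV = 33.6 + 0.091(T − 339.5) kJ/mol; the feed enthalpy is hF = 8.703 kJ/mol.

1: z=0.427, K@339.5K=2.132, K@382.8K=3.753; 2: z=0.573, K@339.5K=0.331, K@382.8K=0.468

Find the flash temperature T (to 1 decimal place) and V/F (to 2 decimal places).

T = 345.7 K, V/F = 0.23

Adiabatic flash: solve Rachford–Rice at each trial T, then check hF = ψ·hV(T) + (1−ψ)·hL(T).
  T = 339.5 K: K = (2.132, 0.331), RR gives ψ = 0.132, H_out = 4.438 kJ/mol
  T = 382.8 K: K = (3.753, 0.468), RR gives ψ = 0.594, H_out = 25.847 kJ/mol
  T = 361.1 K: K = (2.875, 0.398), RR gives ψ = 0.403, H_out = 16.930 kJ/mol
  T = 350.3 K: K = (2.487, 0.364), RR gives ψ = 0.286, H_out = 11.437 kJ/mol
  T = 344.9 K: K = (2.306, 0.347), RR gives ψ = 0.215, H_out = 8.191 kJ/mol
  T = 347.6 K: K = (2.395, 0.355), RR gives ψ = 0.252, H_out = 9.867 kJ/mol
  T = 346.2 K: K = (2.349, 0.351), RR gives ψ = 0.233, H_out = 9.012 kJ/mol
Linear interpolation between T = 344.9 (H_out = 8.191) and T = 346.2 (H_out = 9.012) on hF = 8.703 gives T ≈ 345.7 K, at which ψ = 0.23.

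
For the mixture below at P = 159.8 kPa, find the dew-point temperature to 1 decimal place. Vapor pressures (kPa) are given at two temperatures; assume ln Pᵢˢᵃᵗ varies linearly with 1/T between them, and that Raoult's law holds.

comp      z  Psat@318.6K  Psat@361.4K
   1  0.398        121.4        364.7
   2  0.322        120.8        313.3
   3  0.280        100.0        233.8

T = 332.1 K

Dew-point temperature: Σzᵢ·P/Pᵢˢᵃᵗ(T) = 1. Interpolate ln Pᵢˢᵃᵗ = aᵢ + bᵢ/T.
  T = 318.6 K: ΣzᵢP/Pᵢˢᵃᵗ = 1.3973
  T = 361.4 K: ΣzᵢP/Pᵢˢᵃᵗ = 0.5300
  T = 340.0 K: ΣzᵢP/Pᵢˢᵃᵗ = 0.8336
  T = 329.3 K: ΣzᵢP/Pᵢˢᵃᵗ = 1.0698
  T = 334.6 K: ΣzᵢP/Pᵢˢᵃᵗ = 0.9435
  T = 332.0 K: ΣzᵢP/Pᵢˢᵃᵗ = 1.0029
Interpolating between 332.0 K and 334.6 K gives T ≈ 332.1 K.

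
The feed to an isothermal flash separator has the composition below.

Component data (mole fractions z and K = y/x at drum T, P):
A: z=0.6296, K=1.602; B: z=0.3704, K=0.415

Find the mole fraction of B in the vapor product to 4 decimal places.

Let ψ = V/F and solve Σ zᵢ(Kᵢ−1)/(1+ψ(Kᵢ−1)) = 0.
Feasibility: ΣzᵢKᵢ = 1.1623, Σzᵢ/Kᵢ = 1.2855 — both > 1, two phases present.
Iterate (Newton) starting at ψ = 0.64:
  ψ = 0.6400: g = -0.07276, g' = -0.4428 → ψ = 0.4757
  ψ = 0.4757: g = -0.00559, g' = -0.3812 → ψ = 0.4610
Converged at ψ = 0.4610.
Compositions from xᵢ = zᵢ/(1+ψ(Kᵢ−1)), yᵢ = Kᵢxᵢ:
  A: x = 0.4928, y = 0.7895
  B: x = 0.5072, y = 0.2105

y_B = 0.2105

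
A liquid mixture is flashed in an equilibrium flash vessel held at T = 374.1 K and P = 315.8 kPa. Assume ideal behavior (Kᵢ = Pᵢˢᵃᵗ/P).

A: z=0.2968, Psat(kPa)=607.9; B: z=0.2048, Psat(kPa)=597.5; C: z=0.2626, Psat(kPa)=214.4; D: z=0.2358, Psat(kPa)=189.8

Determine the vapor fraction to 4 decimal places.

ψ = 0.8473

Raoult's law: Kᵢ = Pᵢˢᵃᵗ/P = Pᵢˢᵃᵗ/315.8.
  K_A = 607.9/315.8 = 1.924953, K_B = 597.5/315.8 = 1.892020, K_C = 214.4/315.8 = 0.678911, K_D = 189.8/315.8 = 0.601013
Material balance + equilibrium reduce to Σ zᵢ(Kᵢ−1)/(1+ψ(Kᵢ−1)) = 0.
g(0) = ΣzᵢKᵢ − 1 = 0.2788 and g(1) = 1 − Σzᵢ/Kᵢ = -0.0416, so a root lies in (0, 1).
Iterate (Newton) starting at ψ = 0.5:
  ψ = 0.5000: g = 0.09608, g' = -0.2937 → ψ = 0.8272
  ψ = 0.8272: g = 0.00541, g' = -0.2693 → ψ = 0.8473
Converged at ψ = 0.8473.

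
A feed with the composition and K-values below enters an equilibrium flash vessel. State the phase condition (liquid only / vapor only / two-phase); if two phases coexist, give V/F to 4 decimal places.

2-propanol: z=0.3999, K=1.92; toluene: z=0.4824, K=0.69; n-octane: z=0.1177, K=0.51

ΣzᵢKᵢ = 1.1607; Σzᵢ/Kᵢ = 1.1382.
Both exceed 1, so a two-phase solution exists.
Rachford–Rice: g(ψ) = Σ zᵢ(Kᵢ−1)/(1+ψ(Kᵢ−1)) = 0.
Newton–Raphson from ψ = 0.61:
  ψ = 0.6100: g = -0.03102, g' = -0.2669 → ψ = 0.4938
  ψ = 0.4938: g = 0.00034, g' = -0.2739 → ψ = 0.4950
Converged at ψ = 0.4950.

two-phase, V/F = 0.4950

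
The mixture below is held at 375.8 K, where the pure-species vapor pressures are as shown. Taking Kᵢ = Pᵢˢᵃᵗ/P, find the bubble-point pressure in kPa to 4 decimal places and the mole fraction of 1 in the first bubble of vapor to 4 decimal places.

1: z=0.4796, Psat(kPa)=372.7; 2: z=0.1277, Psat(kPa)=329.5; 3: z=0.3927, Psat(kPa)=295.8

Pbub = 336.9847 kPa, y_1 = 0.5304

At the bubble point ψ → 0, so ΣzᵢKᵢ = 1 with Kᵢ = Pᵢˢᵃᵗ/P ⇒ P = ΣzᵢPᵢˢᵃᵗ.
P = 0.4796·372.7 + 0.1277·329.5 + 0.3927·295.8 = 336.9847 kPa
yᵢ = zᵢPᵢˢᵃᵗ/P ⇒ y_1 = 0.4796·372.7/336.9847 = 0.5304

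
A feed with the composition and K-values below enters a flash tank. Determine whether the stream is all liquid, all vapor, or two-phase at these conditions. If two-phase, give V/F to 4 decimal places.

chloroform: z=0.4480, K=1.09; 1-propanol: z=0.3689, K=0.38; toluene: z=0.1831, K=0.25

all liquid

ΣzᵢKᵢ = 0.6743; Σzᵢ/Kᵢ = 2.1142.
Since ΣzᵢKᵢ < 1 the mixture is below its bubble point — single liquid phase.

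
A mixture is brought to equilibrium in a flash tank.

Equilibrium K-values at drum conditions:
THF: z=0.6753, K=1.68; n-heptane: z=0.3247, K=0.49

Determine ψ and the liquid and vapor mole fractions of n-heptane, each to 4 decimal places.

ψ = 0.8466, x_n-heptane = 0.5714, y_n-heptane = 0.2800

Binary case is linear: z₁(K₁−1)(1+ψ(K₂−1)) + z₂(K₂−1)(1+ψ(K₁−1)) = 0
⇒ ψ = [z₁(K₁−1)+z₂(K₂−1)] / [−(K₁−1)(K₂−1)] = 0.29361/0.34680 = 0.8466
Compositions from xᵢ = zᵢ/(1+ψ(Kᵢ−1)), yᵢ = Kᵢxᵢ:
  THF: x = 0.4286, y = 0.7200
  n-heptane: x = 0.5714, y = 0.2800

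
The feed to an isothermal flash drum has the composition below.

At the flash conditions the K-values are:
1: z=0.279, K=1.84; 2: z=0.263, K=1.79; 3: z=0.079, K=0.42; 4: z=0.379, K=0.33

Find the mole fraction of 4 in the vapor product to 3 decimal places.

Iterate (Newton) starting at ψ = 0.54:
  ψ = 0.540: g = -0.1577, g' = -0.648 → ψ = 0.297
  ψ = 0.297: g = -0.0163, g' = -0.538 → ψ = 0.266
Converged at ψ = 0.266.
Compositions from xᵢ = zᵢ/(1+ψ(Kᵢ−1)), yᵢ = Kᵢxᵢ:
  1: x = 0.228, y = 0.420
  2: x = 0.217, y = 0.389
  3: x = 0.093, y = 0.039
  4: x = 0.461, y = 0.152

y_4 = 0.152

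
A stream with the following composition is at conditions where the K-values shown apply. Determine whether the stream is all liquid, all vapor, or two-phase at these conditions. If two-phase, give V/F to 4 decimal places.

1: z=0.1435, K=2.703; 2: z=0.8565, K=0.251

all liquid

ΣzᵢKᵢ = 0.6029; Σzᵢ/Kᵢ = 3.4654.
Since ΣzᵢKᵢ < 1 the mixture is below its bubble point — single liquid phase.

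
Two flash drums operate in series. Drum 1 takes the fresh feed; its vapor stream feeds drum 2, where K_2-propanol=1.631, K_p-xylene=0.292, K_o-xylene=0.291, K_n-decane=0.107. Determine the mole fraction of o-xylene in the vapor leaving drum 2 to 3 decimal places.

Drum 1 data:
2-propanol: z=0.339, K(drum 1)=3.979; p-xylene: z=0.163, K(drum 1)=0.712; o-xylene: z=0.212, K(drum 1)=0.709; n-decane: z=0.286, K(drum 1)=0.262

Drum 1:
Material balance + equilibrium reduce to Σ zᵢ(Kᵢ−1)/(1+ψ₁(Kᵢ−1)) = 0.
Check two-phase: ΣzᵢKᵢ = 1.690 > 1 and Σzᵢ/Kᵢ = 1.705 > 1, so g(0) = 0.690 > 0 and g(1) = -0.705 < 0.
Iterate (Newton) starting at ψ₁ = 0.5:
  ψ₁ = 0.500: g = -0.0559, g' = -0.920 → ψ₁ = 0.439
  ψ₁ = 0.439: g = 0.0007, g' = -0.947 → ψ₁ = 0.440
Converged at ψ₁ = 0.440.
Drum-1 compositions:
  2-propanol: x = 0.147, y = 0.584
  p-xylene: x = 0.187, y = 0.133
  o-xylene: x = 0.243, y = 0.172
  n-decane: x = 0.424, y = 0.111
Drum-2 feed = drum-1 vapor: z₂ = (0.5838, 0.1329, 0.1724, 0.1110).
Drum 2:
Material balance + equilibrium reduce to Σ zᵢ(Kᵢ−1)/(1+ψ₂(Kᵢ−1)) = 0.
Check two-phase: ΣzᵢKᵢ = 1.053 > 1 and Σzᵢ/Kᵢ = 2.442 > 1, so g(0) = 0.053 > 0 and g(1) = -1.442 < 0.
Iterate (Newton) starting at ψ₂ = 0.5:
  ψ₂ = 0.500: g = -0.2340, g' = -0.791 → ψ₂ = 0.204
  ψ₂ = 0.204: g = -0.0477, g' = -0.524 → ψ₂ = 0.113
  ψ₂ = 0.113: g = -0.0015, g' = -0.493 → ψ₂ = 0.110
Converged at ψ₂ = 0.110.
  2-propanol: x = 0.546, y = 0.890
  p-xylene: x = 0.144, y = 0.042
  o-xylene: x = 0.187, y = 0.054
  n-decane: x = 0.123, y = 0.013

y_o-xylene (drum 2) = 0.054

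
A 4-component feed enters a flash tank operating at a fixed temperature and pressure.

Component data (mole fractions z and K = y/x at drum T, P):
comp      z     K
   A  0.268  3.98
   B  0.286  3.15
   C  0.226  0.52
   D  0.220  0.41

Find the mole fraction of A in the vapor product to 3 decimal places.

y_A = 0.302

Rachford–Rice: g(V/F) = Σ zᵢ(Kᵢ−1)/(1+V/F(Kᵢ−1)) = 0.
Check two-phase: ΣzᵢKᵢ = 2.175 > 1 and Σzᵢ/Kᵢ = 1.129 > 1, so g(0) = 1.175 > 0 and g(1) = -0.129 < 0.
Newton iteration, V/F⁰ = 0.5:
  V/F = 0.500: g = 0.2902, g' = -0.935 → V/F = 0.810
  V/F = 0.810: g = 0.0319, g' = -0.801 → V/F = 0.850
Converged at V/F = 0.850.
Compositions from xᵢ = zᵢ/(1+V/F(Kᵢ−1)), yᵢ = Kᵢxᵢ:
  A: x = 0.076, y = 0.302
  B: x = 0.101, y = 0.319
  C: x = 0.382, y = 0.198
  D: x = 0.441, y = 0.181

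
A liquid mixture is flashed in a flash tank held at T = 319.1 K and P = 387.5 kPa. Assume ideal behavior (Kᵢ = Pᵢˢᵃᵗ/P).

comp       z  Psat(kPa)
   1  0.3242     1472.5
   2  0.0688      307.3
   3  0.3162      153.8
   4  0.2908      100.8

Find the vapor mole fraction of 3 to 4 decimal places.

Raoult's law: Kᵢ = Pᵢˢᵃᵗ/P = Pᵢˢᵃᵗ/387.5.
  K_1 = 1472.5/387.5 = 3.800000, K_2 = 307.3/387.5 = 0.793032, K_3 = 153.8/387.5 = 0.396903, K_4 = 100.8/387.5 = 0.260129
Material balance + equilibrium reduce to Σ zᵢ(Kᵢ−1)/(1+ψ(Kᵢ−1)) = 0.
Check two-phase: ΣzᵢKᵢ = 1.4877 > 1 and Σzᵢ/Kᵢ = 2.0866 > 1, so g(0) = 0.4877 > 0 and g(1) = -1.0866 < 0.
Newton iteration, ψ⁰ = 0.5:
  ψ = 0.5000: g = -0.25216, g' = -1.0817 → ψ = 0.2669
  ψ = 0.2669: g = 0.00909, g' = -1.2464 → ψ = 0.2742
Converged at ψ = 0.2742.
Compositions from xᵢ = zᵢ/(1+ψ(Kᵢ−1)), yᵢ = Kᵢxᵢ:
  1: x = 0.1834, y = 0.6969
  2: x = 0.0729, y = 0.0578
  3: x = 0.3789, y = 0.1504
  4: x = 0.3648, y = 0.0949

y_3 = 0.1504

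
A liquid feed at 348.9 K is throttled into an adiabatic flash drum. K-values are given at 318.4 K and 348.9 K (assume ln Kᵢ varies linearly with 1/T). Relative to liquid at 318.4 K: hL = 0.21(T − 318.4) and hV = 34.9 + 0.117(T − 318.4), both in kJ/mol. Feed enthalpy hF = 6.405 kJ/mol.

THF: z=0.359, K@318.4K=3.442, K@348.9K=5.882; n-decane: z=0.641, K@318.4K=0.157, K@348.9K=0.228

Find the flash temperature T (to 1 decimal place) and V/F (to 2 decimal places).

T = 319.9 K, V/F = 0.18

Adiabatic flash: solve Rachford–Rice at each trial T, then check hF = ψ·hV(T) + (1−ψ)·hL(T).
  T = 318.4 K: K = (3.442, 0.157), RR gives ψ = 0.163, H_out = 5.702 kJ/mol
  T = 348.9 K: K = (5.882, 0.228), RR gives ψ = 0.334, H_out = 17.105 kJ/mol
  T = 333.6 K: K = (4.551, 0.191), RR gives ψ = 0.263, H_out = 12.002 kJ/mol
  T = 326.0 K: K = (3.971, 0.173), RR gives ψ = 0.219, H_out = 9.069 kJ/mol
  T = 322.2 K: K = (3.700, 0.165), RR gives ψ = 0.193, H_out = 7.451 kJ/mol
  T = 320.3 K: K = (3.569, 0.161), RR gives ψ = 0.178, H_out = 6.595 kJ/mol
Linear interpolation between T = 318.4 (H_out = 5.702) and T = 320.3 (H_out = 6.595) on hF = 6.405 gives T ≈ 319.9 K, at which ψ = 0.18.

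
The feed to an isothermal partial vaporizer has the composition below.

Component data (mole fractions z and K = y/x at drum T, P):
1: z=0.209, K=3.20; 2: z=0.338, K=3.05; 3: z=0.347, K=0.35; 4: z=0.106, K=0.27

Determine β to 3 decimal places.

Material balance + equilibrium reduce to Σ zᵢ(Kᵢ−1)/(1+β(Kᵢ−1)) = 0.
Check two-phase: ΣzᵢKᵢ = 1.850 > 1 and Σzᵢ/Kᵢ = 1.560 > 1, so g(0) = 0.850 > 0 and g(1) = -0.560 < 0.
Iterate (Newton) starting at β = 0.4:
  β = 0.400: g = 0.2112, g' = -1.095 → β = 0.593
  β = 0.593: g = 0.0090, g' = -1.044 → β = 0.601
Converged at β = 0.601.

β = 0.601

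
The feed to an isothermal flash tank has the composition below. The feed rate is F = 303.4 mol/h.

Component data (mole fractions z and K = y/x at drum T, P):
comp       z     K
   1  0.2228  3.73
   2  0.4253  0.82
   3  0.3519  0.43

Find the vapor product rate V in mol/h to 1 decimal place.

Newton iteration, V/F⁰ = 0.5:
  V/F = 0.5000: g = -0.10748, g' = -0.5372 → V/F = 0.2999
  V/F = 0.2999: g = 0.01156, g' = -0.6837 → V/F = 0.3168
  V/F = 0.3168: g = 0.00018, g' = -0.6632 → V/F = 0.3171
Converged at V/F = 0.3171.
Then V = V/F·F = 0.3171·303.4 = 96.2 mol/h and L = F − V = 207.2 mol/h.

V = 96.2 mol/h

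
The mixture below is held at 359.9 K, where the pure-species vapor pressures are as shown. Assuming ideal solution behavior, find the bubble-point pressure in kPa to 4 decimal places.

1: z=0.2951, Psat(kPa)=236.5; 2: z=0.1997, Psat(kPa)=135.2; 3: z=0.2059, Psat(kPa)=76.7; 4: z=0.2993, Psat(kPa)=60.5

Pbub = 130.6908 kPa

At the bubble point ψ → 0, so ΣzᵢKᵢ = 1 with Kᵢ = Pᵢˢᵃᵗ/P ⇒ P = ΣzᵢPᵢˢᵃᵗ.
P = 0.2951·236.5 + 0.1997·135.2 + 0.2059·76.7 + 0.2993·60.5 = 130.6908 kPa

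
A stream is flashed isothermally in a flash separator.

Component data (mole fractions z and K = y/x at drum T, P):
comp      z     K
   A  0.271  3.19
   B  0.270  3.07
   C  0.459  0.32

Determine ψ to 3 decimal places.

ψ = 0.580

Let ψ = V/F and solve Σ zᵢ(Kᵢ−1)/(1+ψ(Kᵢ−1)) = 0.
Feasibility: ΣzᵢKᵢ = 1.840, Σzᵢ/Kᵢ = 1.607 — both > 1, two phases present.
Iterate (Newton) starting at ψ = 0.5:
  ψ = 0.500: g = 0.0850, g' = -1.063 → ψ = 0.580
Converged at ψ = 0.580.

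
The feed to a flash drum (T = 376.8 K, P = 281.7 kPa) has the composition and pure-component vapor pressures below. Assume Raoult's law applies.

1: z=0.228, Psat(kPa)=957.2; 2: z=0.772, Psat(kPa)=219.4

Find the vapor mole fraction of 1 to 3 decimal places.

Raoult's law: Kᵢ = Pᵢˢᵃᵗ/P = Pᵢˢᵃᵗ/281.7.
  K_1 = 957.2/281.7 = 3.39794, K_2 = 219.4/281.7 = 0.77884
Binary case is linear: z₁(K₁−1)(1+ψ(K₂−1)) + z₂(K₂−1)(1+ψ(K₁−1)) = 0
⇒ ψ = [z₁(K₁−1)+z₂(K₂−1)] / [−(K₁−1)(K₂−1)] = 0.3760/0.5303 = 0.709
Compositions from xᵢ = zᵢ/(1+ψ(Kᵢ−1)), yᵢ = Kᵢxᵢ:
  1: x = 0.084, y = 0.287
  2: x = 0.916, y = 0.713

y_1 = 0.287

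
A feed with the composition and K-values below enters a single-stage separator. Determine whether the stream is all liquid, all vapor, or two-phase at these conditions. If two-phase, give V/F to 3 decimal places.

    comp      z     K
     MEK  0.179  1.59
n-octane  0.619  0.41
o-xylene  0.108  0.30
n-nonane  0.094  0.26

all liquid

ΣzᵢKᵢ = 0.595; Σzᵢ/Kᵢ = 2.344.
Since ΣzᵢKᵢ < 1 the mixture is below its bubble point — single liquid phase.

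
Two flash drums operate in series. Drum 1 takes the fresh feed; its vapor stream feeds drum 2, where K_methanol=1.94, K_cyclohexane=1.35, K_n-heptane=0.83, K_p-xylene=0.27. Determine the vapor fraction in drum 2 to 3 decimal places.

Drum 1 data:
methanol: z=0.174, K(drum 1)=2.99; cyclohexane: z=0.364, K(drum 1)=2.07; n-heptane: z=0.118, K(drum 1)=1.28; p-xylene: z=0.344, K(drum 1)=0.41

Drum 1:
Rachford–Rice: g(ψ₁) = Σ zᵢ(Kᵢ−1)/(1+ψ₁(Kᵢ−1)) = 0.
Feasibility: ΣzᵢKᵢ = 1.566, Σzᵢ/Kᵢ = 1.165 — both > 1, two phases present.
Iterate (Newton) starting at ψ₁ = 0.53:
  ψ₁ = 0.530: g = 0.1505, g' = -0.593 → ψ₁ = 0.784
  ψ₁ = 0.784: g = -0.0033, g' = -0.649 → ψ₁ = 0.779
Converged at ψ₁ = 0.779.
Drum-1 compositions:
  methanol: x = 0.068, y = 0.204
  cyclohexane: x = 0.199, y = 0.411
  n-heptane: x = 0.097, y = 0.124
  p-xylene: x = 0.636, y = 0.261
Drum-2 feed = drum-1 vapor: z₂ = (0.2041, 0.4110, 0.1240, 0.2609).
Drum 2:
Iterate (Newton) starting at ψ₂ = 0.5:
  ψ₂ = 0.500: g = -0.0700, g' = -0.469 → ψ₂ = 0.351
  ψ₂ = 0.351: g = -0.0060, g' = -0.397 → ψ₂ = 0.336
Converged at ψ₂ = 0.336.
  methanol: x = 0.155, y = 0.301
  cyclohexane: x = 0.368, y = 0.497
  n-heptane: x = 0.132, y = 0.109
  p-xylene: x = 0.346, y = 0.093

V/F (drum 2) = 0.336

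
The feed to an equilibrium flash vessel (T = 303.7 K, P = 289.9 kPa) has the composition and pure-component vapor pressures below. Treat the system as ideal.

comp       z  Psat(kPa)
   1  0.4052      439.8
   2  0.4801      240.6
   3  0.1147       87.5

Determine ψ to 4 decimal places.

Raoult's law: Kᵢ = Pᵢˢᵃᵗ/P = Pᵢˢᵃᵗ/289.9.
  K_1 = 439.8/289.9 = 1.517075, K_2 = 240.6/289.9 = 0.829941, K_3 = 87.5/289.9 = 0.301828
Newton iteration, ψ⁰ = 0.48:
  ψ = 0.4800: g = -0.04149, g' = -0.2125 → ψ = 0.2847
  ψ = 0.2847: g = -0.00312, g' = -0.1847 → ψ = 0.2679
  ψ = 0.2679: g = -0.00001, g' = -0.1834 → ψ = 0.2678
Converged at ψ = 0.2678.

ψ = 0.2678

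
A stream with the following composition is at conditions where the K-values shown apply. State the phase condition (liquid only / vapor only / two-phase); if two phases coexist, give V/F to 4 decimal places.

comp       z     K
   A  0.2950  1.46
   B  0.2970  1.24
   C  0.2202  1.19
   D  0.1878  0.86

ΣzᵢKᵢ = 1.2225; Σzᵢ/Kᵢ = 0.8450.
Since Σzᵢ/Kᵢ < 1 the mixture is above its dew point — single vapor phase.

vapor only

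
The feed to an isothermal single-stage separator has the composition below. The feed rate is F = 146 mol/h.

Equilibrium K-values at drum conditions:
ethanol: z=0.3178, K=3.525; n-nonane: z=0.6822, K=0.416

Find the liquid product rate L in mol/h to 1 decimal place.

Let β = V/F and solve Σ zᵢ(Kᵢ−1)/(1+β(Kᵢ−1)) = 0.
Check two-phase: ΣzᵢKᵢ = 1.4040 > 1 and Σzᵢ/Kᵢ = 1.7301 > 1, so g(0) = 0.4040 > 0 and g(1) = -0.7301 < 0.
Newton iteration, β⁰ = 0.5:
  β = 0.5000: g = -0.20805, g' = -0.8600 → β = 0.2581
  β = 0.2581: g = 0.01673, g' = -1.0653 → β = 0.2738
  β = 0.2738: g = 0.00022, g' = -1.0380 → β = 0.2740
Converged at β = 0.2740.
Then V = β·F = 0.2740·146 = 40.0 mol/h and L = F − V = 106.0 mol/h.

L = 106.0 mol/h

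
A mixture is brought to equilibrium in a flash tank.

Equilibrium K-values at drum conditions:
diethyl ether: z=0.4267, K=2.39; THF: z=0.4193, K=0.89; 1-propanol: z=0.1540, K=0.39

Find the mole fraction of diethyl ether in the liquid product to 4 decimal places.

Material balance + equilibrium reduce to Σ zᵢ(Kᵢ−1)/(1+β(Kᵢ−1)) = 0.
g(0) = ΣzᵢKᵢ − 1 = 0.4531 and g(1) = 1 − Σzᵢ/Kᵢ = -0.0445, so a root lies in (0, 1).
Newton iteration, β⁰ = 0.36:
  β = 0.3600: g = 0.22690, g' = -0.4658 → β = 0.8471
  β = 0.8471: g = 0.02713, g' = -0.4254 → β = 0.9109
  β = 0.9109: g = -0.00094, g' = -0.4570 → β = 0.9088
Converged at β = 0.9088.
Compositions from xᵢ = zᵢ/(1+β(Kᵢ−1)), yᵢ = Kᵢxᵢ:
  diethyl ether: x = 0.1885, y = 0.4506
  THF: x = 0.4659, y = 0.4146
  1-propanol: x = 0.3456, y = 0.1348

x_diethyl ether = 0.1885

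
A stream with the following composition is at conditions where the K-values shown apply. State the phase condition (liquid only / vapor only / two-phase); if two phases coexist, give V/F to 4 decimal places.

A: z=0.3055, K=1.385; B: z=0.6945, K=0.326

ΣzᵢKᵢ = 0.6495; Σzᵢ/Kᵢ = 2.3509.
Since ΣzᵢKᵢ < 1 the mixture is below its bubble point — single liquid phase.

liquid only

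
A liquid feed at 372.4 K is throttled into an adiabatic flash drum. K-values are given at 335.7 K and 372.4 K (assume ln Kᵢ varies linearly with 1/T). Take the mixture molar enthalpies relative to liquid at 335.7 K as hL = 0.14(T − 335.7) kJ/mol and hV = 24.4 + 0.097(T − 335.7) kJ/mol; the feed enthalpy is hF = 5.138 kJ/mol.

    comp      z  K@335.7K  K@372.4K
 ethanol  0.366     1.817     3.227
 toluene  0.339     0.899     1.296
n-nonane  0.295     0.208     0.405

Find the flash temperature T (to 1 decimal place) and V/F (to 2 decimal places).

Adiabatic flash: solve Rachford–Rice at each trial T, then check hF = ψ·hV(T) + (1−ψ)·hL(T).
  T = 335.7 K: K = (1.817, 0.899, 0.208), RR gives ψ = 0.072, H_out = 1.765 kJ/mol
  T = 372.4 K: K = (3.227, 1.296, 0.405), RR gives ψ = 0.860, H_out = 24.769 kJ/mol
  T = 354.0 K: K = (2.456, 1.089, 0.295), RR gives ψ = 0.526, H_out = 14.986 kJ/mol
  T = 344.9 K: K = (2.123, 0.993, 0.249), RR gives ψ = 0.335, H_out = 9.334 kJ/mol
  T = 340.3 K: K = (1.966, 0.945, 0.228), RR gives ψ = 0.217, H_out = 5.890 kJ/mol
  T = 338.0 K: K = (1.891, 0.922, 0.218), RR gives ψ = 0.149, H_out = 3.932 kJ/mol
Linear interpolation between T = 338.0 (H_out = 3.932) and T = 340.3 (H_out = 5.890) on hF = 5.138 gives T ≈ 339.4 K, at which ψ = 0.19.

T = 339.4 K, V/F = 0.19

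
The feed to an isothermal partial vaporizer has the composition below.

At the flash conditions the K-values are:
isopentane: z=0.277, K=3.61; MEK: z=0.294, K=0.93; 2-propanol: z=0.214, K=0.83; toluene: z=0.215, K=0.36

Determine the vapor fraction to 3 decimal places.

Material balance + equilibrium reduce to Σ zᵢ(Kᵢ−1)/(1+ψ(Kᵢ−1)) = 0.
Check two-phase: ΣzᵢKᵢ = 1.528 > 1 and Σzᵢ/Kᵢ = 1.248 > 1, so g(0) = 0.528 > 0 and g(1) = -0.248 < 0.
Iterate (Newton) starting at ψ = 0.7:
  ψ = 0.700: g = -0.0565, g' = -0.535 → ψ = 0.594
  ψ = 0.594: g = -0.0007, g' = -0.528 → ψ = 0.593
Converged at ψ = 0.593.

ψ = 0.593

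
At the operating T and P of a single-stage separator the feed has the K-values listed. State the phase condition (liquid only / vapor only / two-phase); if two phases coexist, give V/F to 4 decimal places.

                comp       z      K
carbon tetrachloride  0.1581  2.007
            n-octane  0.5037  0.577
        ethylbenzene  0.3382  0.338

liquid only

ΣzᵢKᵢ = 0.7223; Σzᵢ/Kᵢ = 1.9523.
Since ΣzᵢKᵢ < 1 the mixture is below its bubble point — single liquid phase.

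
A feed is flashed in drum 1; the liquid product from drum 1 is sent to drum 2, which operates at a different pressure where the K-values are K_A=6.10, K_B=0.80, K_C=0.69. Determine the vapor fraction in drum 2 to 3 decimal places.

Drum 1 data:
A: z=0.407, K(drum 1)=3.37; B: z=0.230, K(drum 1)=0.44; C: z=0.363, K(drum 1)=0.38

V/F (drum 2) = 0.588

Drum 1:
Material balance + equilibrium reduce to Σ zᵢ(Kᵢ−1)/(1+ψ₁(Kᵢ−1)) = 0.
Check two-phase: ΣzᵢKᵢ = 1.611 > 1 and Σzᵢ/Kᵢ = 1.599 > 1, so g(0) = 0.611 > 0 and g(1) = -0.599 < 0.
Iterate (Newton) starting at ψ₁ = 0.65:
  ψ₁ = 0.650: g = -0.1998, g' = -0.924 → ψ₁ = 0.434
  ψ₁ = 0.434: g = -0.0023, g' = -0.943 → ψ₁ = 0.431
Converged at ψ₁ = 0.431.
Drum-1 compositions:
  A: x = 0.201, y = 0.678
  B: x = 0.303, y = 0.133
  C: x = 0.495, y = 0.188
Drum-2 feed = drum-1 liquid: z₂ = (0.2013, 0.3032, 0.4955).
Drum 2:
Newton–Raphson from ψ₂ = 0.51:
  ψ₂ = 0.510: g = 0.0351, g' = -0.486 → ψ₂ = 0.582
  ψ₂ = 0.582: g = 0.0026, g' = -0.419 → ψ₂ = 0.588
Converged at ψ₂ = 0.588.
  A: x = 0.050, y = 0.307
  B: x = 0.344, y = 0.275
  C: x = 0.606, y = 0.418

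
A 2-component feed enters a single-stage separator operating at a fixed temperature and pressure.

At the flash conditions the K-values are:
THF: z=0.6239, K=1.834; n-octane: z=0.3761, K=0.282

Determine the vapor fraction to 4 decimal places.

Material balance + equilibrium reduce to Σ zᵢ(Kᵢ−1)/(1+ψ(Kᵢ−1)) = 0.
Feasibility: ΣzᵢKᵢ = 1.2503, Σzᵢ/Kᵢ = 1.6739 — both > 1, two phases present.
Binary case is linear: z₁(K₁−1)(1+ψ(K₂−1)) + z₂(K₂−1)(1+ψ(K₁−1)) = 0
⇒ ψ = [z₁(K₁−1)+z₂(K₂−1)] / [−(K₁−1)(K₂−1)] = 0.25029/0.59881 = 0.4180

ψ = 0.4180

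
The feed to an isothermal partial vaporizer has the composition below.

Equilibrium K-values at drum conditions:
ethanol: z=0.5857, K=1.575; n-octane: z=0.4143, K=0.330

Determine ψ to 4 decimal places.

ψ = 0.1537

Material balance + equilibrium reduce to Σ zᵢ(Kᵢ−1)/(1+ψ(Kᵢ−1)) = 0.
g(0) = ΣzᵢKᵢ − 1 = 0.0592 and g(1) = 1 − Σzᵢ/Kᵢ = -0.6273, so a root lies in (0, 1).
Newton–Raphson from ψ = 0.5:
  ψ = 0.5000: g = -0.15584, g' = -0.5374 → ψ = 0.2100
  ψ = 0.2100: g = -0.02254, g' = -0.4060 → ψ = 0.1545
  ψ = 0.1545: g = -0.00033, g' = -0.3947 → ψ = 0.1537
Converged at ψ = 0.1537.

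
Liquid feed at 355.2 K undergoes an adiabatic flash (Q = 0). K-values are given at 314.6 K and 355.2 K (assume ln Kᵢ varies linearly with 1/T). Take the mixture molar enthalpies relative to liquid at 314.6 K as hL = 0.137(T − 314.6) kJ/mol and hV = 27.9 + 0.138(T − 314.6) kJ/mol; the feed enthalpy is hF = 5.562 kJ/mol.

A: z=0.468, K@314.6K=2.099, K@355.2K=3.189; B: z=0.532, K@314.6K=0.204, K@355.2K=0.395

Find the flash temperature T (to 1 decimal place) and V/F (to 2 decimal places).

Adiabatic flash: solve Rachford–Rice at each trial T, then check hF = ψ·hV(T) + (1−ψ)·hL(T).
  T = 314.6 K: K = (2.099, 0.204), RR gives ψ = 0.104, H_out = 2.898 kJ/mol
  T = 355.2 K: K = (3.189, 0.395), RR gives ψ = 0.531, H_out = 20.385 kJ/mol
  T = 334.9 K: K = (2.620, 0.290), RR gives ψ = 0.330, H_out = 12.007 kJ/mol
  T = 324.8 K: K = (2.355, 0.245), RR gives ψ = 0.227, H_out = 7.728 kJ/mol
  T = 319.7 K: K = (2.225, 0.224), RR gives ψ = 0.169, H_out = 5.405 kJ/mol
  T = 322.2 K: K = (2.288, 0.234), RR gives ψ = 0.198, H_out = 6.562 kJ/mol
  T = 320.9 K: K = (2.255, 0.229), RR gives ψ = 0.183, H_out = 5.965 kJ/mol
Linear interpolation between T = 319.7 (H_out = 5.405) and T = 320.9 (H_out = 5.965) on hF = 5.562 gives T ≈ 320.0 K, at which ψ = 0.17.

T = 320.0 K, V/F = 0.17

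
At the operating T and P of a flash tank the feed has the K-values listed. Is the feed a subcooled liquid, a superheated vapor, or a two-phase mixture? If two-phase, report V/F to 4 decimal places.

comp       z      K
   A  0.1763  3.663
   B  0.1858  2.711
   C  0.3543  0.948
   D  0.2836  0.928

superheated vapor

ΣzᵢKᵢ = 1.7485; Σzᵢ/Kᵢ = 0.7960.
Since Σzᵢ/Kᵢ < 1 the mixture is above its dew point — single vapor phase.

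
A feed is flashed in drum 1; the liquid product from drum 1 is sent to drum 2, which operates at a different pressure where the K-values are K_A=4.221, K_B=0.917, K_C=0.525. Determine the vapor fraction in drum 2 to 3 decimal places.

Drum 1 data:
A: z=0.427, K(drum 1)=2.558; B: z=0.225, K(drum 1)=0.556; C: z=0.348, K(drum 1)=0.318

V/F (drum 2) = 0.557

Drum 1:
Let ψ₁ = V/F and solve Σ zᵢ(Kᵢ−1)/(1+ψ₁(Kᵢ−1)) = 0.
Feasibility: ΣzᵢKᵢ = 1.328, Σzᵢ/Kᵢ = 1.666 — both > 1, two phases present.
Newton–Raphson from ψ₁ = 0.59:
  ψ₁ = 0.590: g = -0.1859, g' = -0.816 → ψ₁ = 0.362
  ψ₁ = 0.362: g = -0.0090, g' = -0.772 → ψ₁ = 0.351
Converged at ψ₁ = 0.351.
Drum-1 compositions:
  A: x = 0.276, y = 0.706
  B: x = 0.266, y = 0.148
  C: x = 0.457, y = 0.145
Drum-2 feed = drum-1 liquid: z₂ = (0.2762, 0.2665, 0.4574).
Drum 2:
Material balance + equilibrium reduce to Σ zᵢ(Kᵢ−1)/(1+ψ₂(Kᵢ−1)) = 0.
g(0) = ΣzᵢKᵢ − 1 = 0.650 and g(1) = 1 − Σzᵢ/Kᵢ = -0.227, so a root lies in (0, 1).
Newton iteration, ψ₂⁰ = 0.5:
  ψ₂ = 0.500: g = 0.0327, g' = -0.600 → ψ₂ = 0.555
  ψ₂ = 0.555: g = 0.0011, g' = -0.561 → ψ₂ = 0.557
Converged at ψ₂ = 0.557.
  A: x = 0.099, y = 0.417
  B: x = 0.279, y = 0.256
  C: x = 0.622, y = 0.326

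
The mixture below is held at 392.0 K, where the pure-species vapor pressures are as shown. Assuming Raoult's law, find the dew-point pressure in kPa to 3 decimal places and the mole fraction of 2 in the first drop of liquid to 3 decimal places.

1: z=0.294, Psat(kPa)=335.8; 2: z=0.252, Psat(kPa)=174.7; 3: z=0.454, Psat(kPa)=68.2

Pdew = 111.422 kPa, x_2 = 0.161

At the dew point ψ → 1, so Σzᵢ/Kᵢ = 1 with Kᵢ = Pᵢˢᵃᵗ/P ⇒ 1/P = Σzᵢ/Pᵢˢᵃᵗ.
1/P = 0.294/335.8 + 0.252/174.7 + 0.454/68.2 = 0.008975 ⇒ P = 111.422 kPa
xᵢ = zᵢP/Pᵢˢᵃᵗ ⇒ x_2 = 0.252·111.422/174.7 = 0.161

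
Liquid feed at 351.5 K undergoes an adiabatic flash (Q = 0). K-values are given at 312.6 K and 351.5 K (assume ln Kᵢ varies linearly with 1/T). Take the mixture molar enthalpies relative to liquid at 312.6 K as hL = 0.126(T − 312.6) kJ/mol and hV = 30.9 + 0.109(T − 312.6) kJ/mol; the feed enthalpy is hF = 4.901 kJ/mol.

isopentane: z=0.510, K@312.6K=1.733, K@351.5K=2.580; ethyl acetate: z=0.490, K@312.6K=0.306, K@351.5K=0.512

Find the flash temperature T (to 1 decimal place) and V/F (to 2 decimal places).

T = 316.2 K, V/F = 0.14

Adiabatic flash: solve Rachford–Rice at each trial T, then check hF = ψ·hV(T) + (1−ψ)·hL(T).
  T = 312.6 K: K = (1.733, 0.306), RR gives ψ = 0.066, H_out = 2.051 kJ/mol
  T = 351.5 K: K = (2.580, 0.512), RR gives ψ = 0.735, H_out = 27.125 kJ/mol
  T = 332.1 K: K = (2.140, 0.402), RR gives ψ = 0.423, H_out = 15.397 kJ/mol
  T = 322.4 K: K = (1.933, 0.352), RR gives ψ = 0.263, H_out = 9.303 kJ/mol
  T = 317.5 K: K = (1.832, 0.329), RR gives ψ = 0.171, H_out = 5.880 kJ/mol
  T = 315.1 K: K = (1.783, 0.318), RR gives ψ = 0.122, H_out = 4.067 kJ/mol
Linear interpolation between T = 315.1 (H_out = 4.067) and T = 317.5 (H_out = 5.880) on hF = 4.901 gives T ≈ 316.2 K, at which ψ = 0.14.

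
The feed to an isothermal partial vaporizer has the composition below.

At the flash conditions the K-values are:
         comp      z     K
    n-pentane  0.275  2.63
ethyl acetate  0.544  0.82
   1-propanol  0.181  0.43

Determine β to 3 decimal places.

β = 0.486

Iterate (Newton) starting at β = 0.5:
  β = 0.500: g = -0.0049, g' = -0.358 → β = 0.486
Converged at β = 0.486.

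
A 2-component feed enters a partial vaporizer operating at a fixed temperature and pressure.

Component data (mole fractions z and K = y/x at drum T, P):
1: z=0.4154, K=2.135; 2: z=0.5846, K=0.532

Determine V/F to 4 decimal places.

Material balance + equilibrium reduce to Σ zᵢ(Kᵢ−1)/(1+V/F(Kᵢ−1)) = 0.
Check two-phase: ΣzᵢKᵢ = 1.1979 > 1 and Σzᵢ/Kᵢ = 1.2934 > 1, so g(0) = 0.1979 > 0 and g(1) = -0.2934 < 0.
Binary case is linear: z₁(K₁−1)(1+V/F(K₂−1)) + z₂(K₂−1)(1+V/F(K₁−1)) = 0
⇒ V/F = [z₁(K₁−1)+z₂(K₂−1)] / [−(K₁−1)(K₂−1)] = 0.19789/0.53118 = 0.3725

V/F = 0.3725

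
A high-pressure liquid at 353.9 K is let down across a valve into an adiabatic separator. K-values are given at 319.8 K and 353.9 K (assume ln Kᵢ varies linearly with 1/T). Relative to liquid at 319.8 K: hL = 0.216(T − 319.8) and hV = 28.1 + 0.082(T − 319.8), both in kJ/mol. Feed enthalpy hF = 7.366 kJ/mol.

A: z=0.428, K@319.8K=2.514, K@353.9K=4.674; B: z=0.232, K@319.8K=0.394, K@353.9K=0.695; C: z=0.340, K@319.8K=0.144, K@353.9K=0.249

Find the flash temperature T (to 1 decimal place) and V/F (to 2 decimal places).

Adiabatic flash: solve Rachford–Rice at each trial T, then check hF = ψ·hV(T) + (1−ψ)·hL(T).
  T = 319.8 K: K = (2.514, 0.394, 0.144), RR gives ψ = 0.187, H_out = 5.253 kJ/mol
  T = 353.9 K: K = (4.674, 0.695, 0.249), RR gives ψ = 0.550, H_out = 20.317 kJ/mol
  T = 336.9 K: K = (3.485, 0.531, 0.192), RR gives ψ = 0.395, H_out = 13.887 kJ/mol
  T = 328.4 K: K = (2.976, 0.460, 0.167), RR gives ψ = 0.303, H_out = 10.029 kJ/mol
  T = 324.1 K: K = (2.738, 0.426, 0.155), RR gives ψ = 0.249, H_out = 7.785 kJ/mol
  T = 322.0 K: K = (2.627, 0.410, 0.150), RR gives ψ = 0.220, H_out = 6.591 kJ/mol
  T = 323.1 K: K = (2.685, 0.418, 0.153), RR gives ψ = 0.235, H_out = 7.226 kJ/mol
  T = 323.6 K: K = (2.711, 0.422, 0.154), RR gives ψ = 0.242, H_out = 7.508 kJ/mol
Linear interpolation between T = 323.1 (H_out = 7.226) and T = 323.6 (H_out = 7.508) on hF = 7.366 gives T ≈ 323.3 K, at which ψ = 0.24.

T = 323.3 K, V/F = 0.24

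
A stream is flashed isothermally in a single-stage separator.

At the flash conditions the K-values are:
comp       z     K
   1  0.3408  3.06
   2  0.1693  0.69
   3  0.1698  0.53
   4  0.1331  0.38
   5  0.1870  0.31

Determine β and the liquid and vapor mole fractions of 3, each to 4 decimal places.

Newton iteration, β⁰ = 0.67:
  β = 0.6700: g = -0.26890, g' = -0.8187 → β = 0.3416
  β = 0.3416: g = -0.01519, g' = -0.8066 → β = 0.3227
  β = 0.3227: g = 0.00014, g' = -0.8213 → β = 0.3229
Converged at β = 0.3229.
Compositions from xᵢ = zᵢ/(1+β(Kᵢ−1)), yᵢ = Kᵢxᵢ:
  1: x = 0.2047, y = 0.6263
  2: x = 0.1881, y = 0.1298
  3: x = 0.2002, y = 0.1061
  4: x = 0.1664, y = 0.0632
  5: x = 0.2406, y = 0.0746

β = 0.3229, x_3 = 0.2002, y_3 = 0.1061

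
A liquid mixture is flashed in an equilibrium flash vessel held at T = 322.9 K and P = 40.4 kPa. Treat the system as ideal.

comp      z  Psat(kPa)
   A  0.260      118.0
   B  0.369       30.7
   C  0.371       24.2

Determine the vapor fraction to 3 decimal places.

Raoult's law: Kᵢ = Pᵢˢᵃᵗ/P = Pᵢˢᵃᵗ/40.4.
  K_A = 118.0/40.4 = 2.92079, K_B = 30.7/40.4 = 0.75990, K_C = 24.2/40.4 = 0.59901
Let ψ = V/F and solve Σ zᵢ(Kᵢ−1)/(1+ψ(Kᵢ−1)) = 0.
g(0) = ΣzᵢKᵢ − 1 = 0.262 and g(1) = 1 − Σzᵢ/Kᵢ = -0.194, so a root lies in (0, 1).
Newton–Raphson from ψ = 0.58:
  ψ = 0.580: g = -0.0606, g' = -0.345 → ψ = 0.404
  ψ = 0.404: g = 0.0054, g' = -0.415 → ψ = 0.417
  ψ = 0.417: g = 0.0000, g' = -0.408 → ψ = 0.418
Converged at ψ = 0.418.

ψ = 0.418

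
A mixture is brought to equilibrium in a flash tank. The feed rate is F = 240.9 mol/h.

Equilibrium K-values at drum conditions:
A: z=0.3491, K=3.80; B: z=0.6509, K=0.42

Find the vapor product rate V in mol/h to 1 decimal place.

V = 89.0 mol/h

Material balance + equilibrium reduce to Σ zᵢ(Kᵢ−1)/(1+ψ(Kᵢ−1)) = 0.
g(0) = ΣzᵢKᵢ − 1 = 0.6000 and g(1) = 1 − Σzᵢ/Kᵢ = -0.6416, so a root lies in (0, 1).
Binary case is linear: z₁(K₁−1)(1+ψ(K₂−1)) + z₂(K₂−1)(1+ψ(K₁−1)) = 0
⇒ ψ = [z₁(K₁−1)+z₂(K₂−1)] / [−(K₁−1)(K₂−1)] = 0.59996/1.62400 = 0.3694
Then V = ψ·F = 0.3694·240.9 = 89.0 mol/h and L = F − V = 151.9 mol/h.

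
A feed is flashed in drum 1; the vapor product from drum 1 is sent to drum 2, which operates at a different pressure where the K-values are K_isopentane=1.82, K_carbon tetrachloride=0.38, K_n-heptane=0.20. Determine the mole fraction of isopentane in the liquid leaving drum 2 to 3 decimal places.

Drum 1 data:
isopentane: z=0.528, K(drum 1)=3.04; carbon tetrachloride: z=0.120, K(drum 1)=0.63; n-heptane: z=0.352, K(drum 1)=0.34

x_isopentane (drum 2) = 0.477

Drum 1:
Newton–Raphson from ψ₁ = 0.5:
  ψ₁ = 0.500: g = 0.1320, g' = -0.905 → ψ₁ = 0.646
  ψ₁ = 0.646: g = 0.0015, g' = -0.903 → ψ₁ = 0.648
Converged at ψ₁ = 0.648.
Drum-1 compositions:
  isopentane: x = 0.227, y = 0.692
  carbon tetrachloride: x = 0.158, y = 0.099
  n-heptane: x = 0.615, y = 0.209
Drum-2 feed = drum-1 vapor: z₂ = (0.6916, 0.0994, 0.2090).
Drum 2:
Material balance + equilibrium reduce to Σ zᵢ(Kᵢ−1)/(1+ψ₂(Kᵢ−1)) = 0.
Check two-phase: ΣzᵢKᵢ = 1.338 > 1 and Σzᵢ/Kᵢ = 1.687 > 1, so g(0) = 0.338 > 0 and g(1) = -0.687 < 0.
Iterate (Newton) starting at ψ₂ = 0.5:
  ψ₂ = 0.500: g = 0.0342, g' = -0.686 → ψ₂ = 0.550
  ψ₂ = 0.550: g = -0.0012, g' = -0.735 → ψ₂ = 0.548
Converged at ψ₂ = 0.548.
  isopentane: x = 0.477, y = 0.868
  carbon tetrachloride: x = 0.151, y = 0.057
  n-heptane: x = 0.372, y = 0.074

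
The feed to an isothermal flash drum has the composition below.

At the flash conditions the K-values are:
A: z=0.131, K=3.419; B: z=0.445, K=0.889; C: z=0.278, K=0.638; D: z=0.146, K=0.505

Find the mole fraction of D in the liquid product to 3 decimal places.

x_D = 0.157

Newton–Raphson from ψ = 0.5:
  ψ = 0.500: g = -0.1278, g' = -0.281 → ψ = 0.045
  ψ = 0.045: g = 0.0602, g' = -0.705 → ψ = 0.130
  ψ = 0.130: g = 0.0081, g' = -0.530 → ψ = 0.145
  ψ = 0.145: g = 0.0002, g' = -0.507 → ψ = 0.146
Converged at ψ = 0.146.
Compositions from xᵢ = zᵢ/(1+ψ(Kᵢ−1)), yᵢ = Kᵢxᵢ:
  A: x = 0.097, y = 0.331
  B: x = 0.452, y = 0.402
  C: x = 0.293, y = 0.187
  D: x = 0.157, y = 0.079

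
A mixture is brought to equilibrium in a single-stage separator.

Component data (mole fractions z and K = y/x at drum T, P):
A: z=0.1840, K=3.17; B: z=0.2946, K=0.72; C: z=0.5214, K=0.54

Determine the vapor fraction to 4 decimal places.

ψ = 0.0890

Let ψ = V/F and solve Σ zᵢ(Kᵢ−1)/(1+ψ(Kᵢ−1)) = 0.
g(0) = ΣzᵢKᵢ − 1 = 0.0769 and g(1) = 1 − Σzᵢ/Kᵢ = -0.4328, so a root lies in (0, 1).
Iterate (Newton) starting at ψ = 0.5:
  ψ = 0.5000: g = -0.21590, g' = -0.4166 → ψ = 0.0000
  ψ = 0.0000: g = 0.07695, g' = -0.9999 → ψ = 0.0770
  ψ = 0.0770: g = 0.00919, g' = -0.7789 → ψ = 0.0888
  ψ = 0.0888: g = 0.00015, g' = -0.7534 → ψ = 0.0890
Converged at ψ = 0.0890.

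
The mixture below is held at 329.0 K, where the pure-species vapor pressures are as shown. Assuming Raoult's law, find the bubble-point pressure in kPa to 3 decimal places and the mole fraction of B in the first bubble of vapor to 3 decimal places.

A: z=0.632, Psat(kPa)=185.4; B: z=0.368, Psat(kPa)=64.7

At the bubble point ψ → 0, so ΣzᵢKᵢ = 1 with Kᵢ = Pᵢˢᵃᵗ/P ⇒ P = ΣzᵢPᵢˢᵃᵗ.
P = 0.632·185.4 + 0.368·64.7 = 140.982 kPa
yᵢ = zᵢPᵢˢᵃᵗ/P ⇒ y_B = 0.368·64.7/140.982 = 0.169

Pbub = 140.982 kPa, y_B = 0.169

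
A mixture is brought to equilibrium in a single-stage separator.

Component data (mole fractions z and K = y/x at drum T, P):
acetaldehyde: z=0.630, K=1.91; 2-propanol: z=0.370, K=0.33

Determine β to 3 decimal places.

Newton–Raphson from β = 0.53:
  β = 0.530: g = 0.0024, g' = -0.637 → β = 0.534
Converged at β = 0.534.

β = 0.534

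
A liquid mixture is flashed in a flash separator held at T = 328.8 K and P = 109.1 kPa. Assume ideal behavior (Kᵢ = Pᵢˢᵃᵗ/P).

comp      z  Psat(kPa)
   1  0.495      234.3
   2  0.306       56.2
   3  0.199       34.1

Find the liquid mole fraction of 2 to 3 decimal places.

Raoult's law: Kᵢ = Pᵢˢᵃᵗ/P = Pᵢˢᵃᵗ/109.1.
  K_1 = 234.3/109.1 = 2.14757, K_2 = 56.2/109.1 = 0.51512, K_3 = 34.1/109.1 = 0.31256
Let β = V/F and solve Σ zᵢ(Kᵢ−1)/(1+β(Kᵢ−1)) = 0.
g(0) = ΣzᵢKᵢ − 1 = 0.283 and g(1) = 1 − Σzᵢ/Kᵢ = -0.461, so a root lies in (0, 1).
Iterate (Newton) starting at β = 0.5:
  β = 0.500: g = -0.0434, g' = -0.607 → β = 0.429
  β = 0.429: g = -0.0004, g' = -0.597 → β = 0.428
Converged at β = 0.428.
Compositions from xᵢ = zᵢ/(1+β(Kᵢ−1)), yᵢ = Kᵢxᵢ:
  1: x = 0.332, y = 0.713
  2: x = 0.386, y = 0.199
  3: x = 0.282, y = 0.088

x_2 = 0.386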